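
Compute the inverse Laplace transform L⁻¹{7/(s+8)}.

L⁻¹{1/(s-a)} = e^(at), so L⁻¹{1/(s+8)} = e^(-8t), and L⁻¹{7/(s+8)} = 7·e^(-8t)

Final answer: 7·e^(-8t)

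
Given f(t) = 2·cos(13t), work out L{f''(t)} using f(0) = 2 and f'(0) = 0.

F(s) = 2s/(s² + 169). L{f''(t)} = s²F(s) - sf(0) - f'(0) = 2s³/(s² + 169) - 2s = (2s³ - 2s(s² + 169))/(s² + 169) = -338s/(s² + 169)

Final answer: -338s/(s² + 169)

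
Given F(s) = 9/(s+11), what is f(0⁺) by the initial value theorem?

f(0⁺) = lim_{s→∞} s·9/(s+11) = lim_{s→∞} 9s/(s+11) = 9

Final answer: 9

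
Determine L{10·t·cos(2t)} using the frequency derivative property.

L{cos(2t)} = s/(s² + 4). Derivative: d/ds[s/(s² + 4)] = [(s² + 4) - s·2s]/(s² + 4)² = (4 - s²)/(s² + 4)². So L{t·cos(2t)} = -F'(s) = (s² - 4)/(s² + 4)². Then L{10·t·cos(2t)} = 10·(s² - 4)/(s² + 4)²

Final answer: 10·(s² - 4)/(s² + 4)²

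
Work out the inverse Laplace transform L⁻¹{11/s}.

L⁻¹{c/s} = c, so L⁻¹{11/s} = 11

Final answer: 11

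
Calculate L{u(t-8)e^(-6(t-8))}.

u(t-a)f(t-a) with f(t)=e^(-6t). L{e^(-6t)} = 1/(s+6). By time shift: e^(-8s)/(s+6)

Final answer: e^(-8s)/(s+6)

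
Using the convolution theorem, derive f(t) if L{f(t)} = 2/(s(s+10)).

2/(s(s+10)) = (2/s)·(1/(s+10)) = L{2}·L{e^(-10t)}. By convolution, f(t) = 2*e^(-10t) = ∫₀ᵗ 2·e^(-10τ) dτ = 2·(1 - e^(-10t))/10

Final answer: 2·(1 - e^(-10t))/10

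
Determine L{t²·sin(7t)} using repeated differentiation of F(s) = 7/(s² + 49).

F(s) = 7/(s² + 49). F'(s) = -14s/(s² + 49)². F''(s) = -14(49 - 3s²)/(s² + 49)³ = (42s² - 686)/(s² + 49)³. So L{t²·sin(7t)} = (-1)² F''(s) = (42s² - 686)/(s² + 49)³

Final answer: (42s² - 686)/(s² + 49)³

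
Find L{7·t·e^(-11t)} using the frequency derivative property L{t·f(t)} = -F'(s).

L{e^(-11t)} = 1/(s+11). By frequency derivative: L{t·e^(-11t)} = -d/ds[1/(s+11)] = -(-1)/(s+11)² = 1/(s+11)². Then L{7·t·e^(-11t)} = 7·1/(s+11)² = 7/(s+11)²

Final answer: 7/(s+11)²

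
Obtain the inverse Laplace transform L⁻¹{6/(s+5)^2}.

L⁻¹{n!/(s-a)^(n+1)} = t^n·e^(at) with n=1, a=-5. So L⁻¹{1/(s+5)^2} = t·e^(-5t), and L⁻¹{6/(s+5)^2} = (6/1)·t·e^(-5t) = 6·t·e^(-5t)

Final answer: 6·t·e^(-5t)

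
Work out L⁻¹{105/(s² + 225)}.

This is the form c·a/(s² + a²) with a = 15, c = 7. L⁻¹ = 7·sin(15t)

Final answer: 7·sin(15t)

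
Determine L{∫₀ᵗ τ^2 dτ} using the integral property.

L{∫₀ᵗ f(τ)dτ} = F(s)/s with f(t) = t^2. F(s) = 2/s^3, so L{∫₀ᵗ τ^2 dτ} = (2/s^3)/s = 2/s^4. (Check: ∫₀ᵗ τ^2 dτ = t^3/3.)

Final answer: 2/s^4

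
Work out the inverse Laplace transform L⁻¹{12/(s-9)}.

L⁻¹{1/(s-a)} = e^(at), so L⁻¹{1/(s-9)} = e^(9t), and L⁻¹{12/(s-9)} = 12·e^(9t)

Final answer: 12·e^(9t)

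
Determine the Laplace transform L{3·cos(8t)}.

L{cos(ωt)} = s/(s² + ω²), so L{cos(8t)} = s/(s² + 64). Then L{3·cos(8t)} = 3·s/(s² + 64) = 3s/(s² + 64)

Final answer: 3s/(s² + 64)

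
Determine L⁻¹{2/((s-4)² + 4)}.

Form: b/((s-a)² + b²) → e^(at)sin(bt). With a=4, b=2

Final answer: e^(4t)·sin(2t)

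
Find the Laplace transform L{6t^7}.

L{6t^7} = 6 · L{t^7} = 6 · 5040/s^8 = 30240/s^8

Final answer: 30240/s^8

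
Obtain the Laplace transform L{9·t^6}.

L{t^n} = n!/s^(n+1), so L{t^6} = 720/s^7. Then L{9·t^6} = 9·720/s^7 = 6480/s^7

Final answer: 6480/s^7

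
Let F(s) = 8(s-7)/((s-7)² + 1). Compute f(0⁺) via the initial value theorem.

f(0⁺) = lim_{s→∞} sF(s) = lim_{s→∞} 8s(s-7)/((s-7)² + 1) = 8

Final answer: 8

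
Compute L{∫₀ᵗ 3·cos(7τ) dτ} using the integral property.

L{∫₀ᵗ f(τ)dτ} = F(s)/s with F(s) = 3s/(s² + 49), so the result is (3s/(s² + 49))/s = 3/(s² + 49)

Final answer: 3/(s² + 49)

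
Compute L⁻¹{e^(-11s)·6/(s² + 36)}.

L⁻¹{6/(s² + 36)} = sin(6t). By the time shift theorem, L⁻¹{e^(-as)F(s)} = u(t-a)f(t-a) with a=11, so L⁻¹{e^(-11s)·6/(s² + 36)} = u(t-11)·sin(6(t-11))

Final answer: u(t-11)·sin(6(t-11))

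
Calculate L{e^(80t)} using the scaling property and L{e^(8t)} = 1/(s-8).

Using L{f(at)} = (1/a)F(s/a) with a=10 and f(t) = e^(8t): L{e^(80t)} = (1/10) · 1/((s/10)-8) = (1/10) · 10/(s-80) = 1/(s-80)

Final answer: 1/(s-80)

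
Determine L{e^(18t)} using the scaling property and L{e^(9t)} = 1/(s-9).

Using L{f(at)} = (1/a)F(s/a) with a=2 and f(t) = e^(9t): L{e^(18t)} = (1/2) · 1/((s/2)-9) = (1/2) · 2/(s-18) = 1/(s-18)

Final answer: 1/(s-18)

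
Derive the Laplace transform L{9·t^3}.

L{t^n} = n!/s^(n+1), so L{t^3} = 6/s^4. Then L{9·t^3} = 9·6/s^4 = 54/s^4

Final answer: 54/s^4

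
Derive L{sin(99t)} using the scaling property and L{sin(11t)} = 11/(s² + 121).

Using L{f(at)} = (1/a)F(s/a) with a=9: L{sin(99t)} = (1/9) · 11/((s/9)² + 121) = (1/9) · 11·81/(s² + 9801) = 99/(s² + 9801)

Final answer: 99/(s² + 9801)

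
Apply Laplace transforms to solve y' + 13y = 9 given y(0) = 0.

sY + 13Y = 9/s. Y = 9/(s(s+13)). Partial fractions: Y = 9/13/s - 9/13/(s+13)

Final answer: y(t) = 9/13(1 - e^(-13t))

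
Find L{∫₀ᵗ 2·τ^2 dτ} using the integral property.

L{∫₀ᵗ f(τ)dτ} = F(s)/s with f(t) = 2t^2. F(s) = 4/s^3, so L{∫₀ᵗ 2·τ^2 dτ} = (4/s^3)/s = 4/s^4. (Check: ∫₀ᵗ 2·τ^2 dτ = 2t^3/3.)

Final answer: 4/s^4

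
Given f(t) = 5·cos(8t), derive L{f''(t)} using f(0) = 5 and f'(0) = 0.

F(s) = 5s/(s² + 64). L{f''(t)} = s²F(s) - sf(0) - f'(0) = 5s³/(s² + 64) - 5s = (5s³ - 5s(s² + 64))/(s² + 64) = -320s/(s² + 64)

Final answer: -320s/(s² + 64)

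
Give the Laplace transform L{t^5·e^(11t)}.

L{t^n·e^(at)} = n!/(s-a)^(n+1), so L{t^5·e^(11t)} = 120/(s-11)^6

Final answer: 120/(s-11)^6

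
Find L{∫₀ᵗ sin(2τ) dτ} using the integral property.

L{∫₀ᵗ f(τ)dτ} = F(s)/s with F(s) = 2/(s² + 4), so the result is (2/(s² + 4))/s = 2/(s(s² + 4))

Final answer: 2/(s(s² + 4))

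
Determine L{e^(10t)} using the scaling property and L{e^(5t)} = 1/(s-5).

Using L{f(at)} = (1/a)F(s/a) with a=2 and f(t) = e^(5t): L{e^(10t)} = (1/2) · 1/((s/2)-5) = (1/2) · 2/(s-10) = 1/(s-10)

Final answer: 1/(s-10)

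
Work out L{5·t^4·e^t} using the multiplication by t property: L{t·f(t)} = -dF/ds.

Using L{t^n·e^(at)} = n!/(s-a)^(n+1), L{t^4·e^t} = 24/(s-1)^5, so L{5·t^4·e^t} = 5·24/(s-1)^5 = 120/(s-1)^5

Final answer: 120/(s-1)^5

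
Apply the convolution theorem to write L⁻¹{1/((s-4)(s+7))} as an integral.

1/((s-4)(s+7)) = (1/(s-4))·(1/(s+7)) = L{e^(4t)}·L{e^(-7t)}. So f(t) = e^(4t)*e^(-7t) = ∫₀ᵗ e^(4τ)·e^(-7(t-τ)) dτ

Final answer: ∫₀ᵗ e^(4τ)·e^(-7(t-τ)) dτ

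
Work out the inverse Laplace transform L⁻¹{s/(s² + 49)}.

L⁻¹{s/(s² + 49)} = cos(7t)

Final answer: cos(7t)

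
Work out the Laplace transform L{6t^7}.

L{6t^7} = 6 · L{t^7} = 6 · 5040/s^8 = 30240/s^8

Final answer: 30240/s^8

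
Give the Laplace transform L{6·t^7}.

L{t^n} = n!/s^(n+1), so L{t^7} = 5040/s^8. Then L{6·t^7} = 6·5040/s^8 = 30240/s^8

Final answer: 30240/s^8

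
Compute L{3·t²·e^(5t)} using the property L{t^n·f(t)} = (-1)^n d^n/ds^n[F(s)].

L{e^(5t)} = 1/(s-5). d/ds[1/(s-5)] = -1/(s-5)². d²/ds²[1/(s-5)] = 2/(s-5)³. So L{t²·e^(5t)} = (-1)² · 2/(s-5)³ = 2/(s-5)³. Then L{3·t²·e^(5t)} = 3·2/(s-5)³ = 6/(s-5)³

Final answer: 6/(s-5)³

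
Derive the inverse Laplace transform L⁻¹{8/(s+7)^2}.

L⁻¹{n!/(s-a)^(n+1)} = t^n·e^(at) with n=1, a=-7. So L⁻¹{1/(s+7)^2} = t·e^(-7t), and L⁻¹{8/(s+7)^2} = (8/1)·t·e^(-7t) = 8·t·e^(-7t)

Final answer: 8·t·e^(-7t)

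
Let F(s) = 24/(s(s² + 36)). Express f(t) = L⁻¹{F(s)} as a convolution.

24/(s(s² + 36)) = (1/s)·(24/(s² + 36)) = L{1}·L{4·sin(6t)}. So f(t) = 1*(4·sin(6t)) = ∫₀ᵗ 4·sin(6τ) dτ

Final answer: ∫₀ᵗ 4·sin(6τ) dτ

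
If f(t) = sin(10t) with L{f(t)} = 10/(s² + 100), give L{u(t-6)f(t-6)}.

Time shift theorem: L{u(t-a)f(t-a)} = e^(-as)F(s). Here a=6, F(s) = 10/(s² + 100), so L{u(t-6)f(t-6)} = e^(-6s)·10/(s² + 100)

Final answer: e^(-6s)·10/(s² + 100)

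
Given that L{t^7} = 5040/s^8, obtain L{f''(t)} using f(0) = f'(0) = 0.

L{f''(t)} = s²F(s) - sf(0) - f'(0) = s²·5040/s^8 - 0 - 0 = 5040/s^6

Final answer: 5040/s^6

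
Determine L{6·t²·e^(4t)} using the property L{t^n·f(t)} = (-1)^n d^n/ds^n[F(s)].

L{e^(4t)} = 1/(s-4). d/ds[1/(s-4)] = -1/(s-4)². d²/ds²[1/(s-4)] = 2/(s-4)³. So L{t²·e^(4t)} = (-1)² · 2/(s-4)³ = 2/(s-4)³. Then L{6·t²·e^(4t)} = 6·2/(s-4)³ = 12/(s-4)³

Final answer: 12/(s-4)³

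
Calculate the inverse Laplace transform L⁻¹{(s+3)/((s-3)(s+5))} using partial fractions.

Using partial fractions, f(t) = (6e^(3t) + 2e^(-5t))/8

Final answer: (6e^(3t) + 2e^(-5t))/8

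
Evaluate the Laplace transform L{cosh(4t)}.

L{cosh(ωt)} = s/(s² - ω²), so L{cosh(4t)} = s/(s² - 16)

Final answer: s/(s² - 16)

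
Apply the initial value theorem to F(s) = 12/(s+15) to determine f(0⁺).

f(0⁺) = lim_{s→∞} s·12/(s+15) = lim_{s→∞} 12s/(s+15) = 12

Final answer: 12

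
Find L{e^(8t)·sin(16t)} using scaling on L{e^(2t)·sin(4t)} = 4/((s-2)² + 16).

Scaling with a=4: L{e^(8t)·sin(16t)} = (1/4) · 4/((s/4-2)² + 16). Simplifying: 16/((s-8)² + 256)

Final answer: 16/((s-8)² + 256)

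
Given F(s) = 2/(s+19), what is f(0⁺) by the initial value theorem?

f(0⁺) = lim_{s→∞} s·2/(s+19) = lim_{s→∞} 2s/(s+19) = 2

Final answer: 2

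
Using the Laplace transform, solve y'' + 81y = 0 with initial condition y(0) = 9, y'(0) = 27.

L{y''} + 81L{y} = 0. s²Y - 9s - 27 + 81Y = 0. Y(s² + 81) = 9s + 27. Y = (9s + 27)/(s² + 81). Inverting: y(t) = 9cos(9t) + 3sin(9t)

Final answer: y(t) = 9cos(9t) + 3sin(9t)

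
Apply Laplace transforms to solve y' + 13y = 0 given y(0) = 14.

L{y'} + 13L{y} = 0. sY - 14 + 13Y = 0. Y(s+13) = 14. Y = 14/(s+13)

Final answer: y(t) = 14e^(-13t)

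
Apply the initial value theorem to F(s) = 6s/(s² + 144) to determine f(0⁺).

f(0⁺) = lim_{s→∞} s·6s/(s² + 144) = lim_{s→∞} 6s²/(s² + 144) = 6

Final answer: 6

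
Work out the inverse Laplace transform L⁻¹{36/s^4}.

L⁻¹{n!/s^(n+1)} = t^n with n=3. So L⁻¹{6/s^4} = t^3, and L⁻¹{36/s^4} = (36/6)·t^3 = 6·t^3

Final answer: 6·t^3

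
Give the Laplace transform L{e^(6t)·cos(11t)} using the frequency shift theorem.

Frequency shift: L{e^(at)f(t)} = F(s-a). L{e^(6t)·cos(11t)} = (s-6)/((s-6)² + 121)

Final answer: (s-6)/((s-6)² + 121)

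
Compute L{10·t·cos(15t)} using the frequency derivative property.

L{cos(15t)} = s/(s² + 225). Derivative: d/ds[s/(s² + 225)] = [(s² + 225) - s·2s]/(s² + 225)² = (225 - s²)/(s² + 225)². So L{t·cos(15t)} = -F'(s) = (s² - 225)/(s² + 225)². Then L{10·t·cos(15t)} = 10·(s² - 225)/(s² + 225)²

Final answer: 10·(s² - 225)/(s² + 225)²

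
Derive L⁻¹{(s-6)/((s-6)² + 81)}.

Using frequency shift: L⁻¹{(s-a)/((s-a)² + b²)} = e^(at)cos(bt). Here a=6, b=9

Final answer: e^(6t)·cos(9t)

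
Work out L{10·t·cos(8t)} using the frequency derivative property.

L{cos(8t)} = s/(s² + 64). Derivative: d/ds[s/(s² + 64)] = [(s² + 64) - s·2s]/(s² + 64)² = (64 - s²)/(s² + 64)². So L{t·cos(8t)} = -F'(s) = (s² - 64)/(s² + 64)². Then L{10·t·cos(8t)} = 10·(s² - 64)/(s² + 64)²

Final answer: 10·(s² - 64)/(s² + 64)²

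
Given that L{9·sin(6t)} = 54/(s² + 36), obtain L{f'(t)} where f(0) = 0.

L{f'(t)} = s·F(s) - f(0) = s·54/(s² + 36) - 0 = 54s/(s² + 36)

Final answer: 54s/(s² + 36)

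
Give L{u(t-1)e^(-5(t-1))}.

u(t-a)f(t-a) with f(t)=e^(-5t). L{e^(-5t)} = 1/(s+5). By time shift: e^(-s)/(s+5)

Final answer: e^(-s)/(s+5)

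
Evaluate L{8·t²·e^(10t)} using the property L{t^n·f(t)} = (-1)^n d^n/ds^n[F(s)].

L{e^(10t)} = 1/(s-10). d/ds[1/(s-10)] = -1/(s-10)². d²/ds²[1/(s-10)] = 2/(s-10)³. So L{t²·e^(10t)} = (-1)² · 2/(s-10)³ = 2/(s-10)³. Then L{8·t²·e^(10t)} = 8·2/(s-10)³ = 16/(s-10)³

Final answer: 16/(s-10)³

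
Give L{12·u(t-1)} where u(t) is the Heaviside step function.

L{u(t-a)} = e^(-as)/s. Here a=1, so L{u(t-1)} = e^(-s)/s, and L{12·u(t-1)} = 12·e^(-s)/s

Final answer: 12·e^(-s)/s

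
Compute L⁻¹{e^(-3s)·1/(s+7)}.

L⁻¹{1/(s+7)} = e^(-7t). By the time shift theorem, L⁻¹{e^(-as)F(s)} = u(t-a)f(t-a) with a=3, so L⁻¹{e^(-3s)·1/(s+7)} = u(t-3)·e^(-7(t-3))

Final answer: u(t-3)·e^(-7(t-3))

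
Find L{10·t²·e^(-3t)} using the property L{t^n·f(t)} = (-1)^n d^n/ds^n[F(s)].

L{e^(-3t)} = 1/(s+3). d/ds[1/(s+3)] = -1/(s+3)². d²/ds²[1/(s+3)] = 2/(s+3)³. So L{t²·e^(-3t)} = (-1)² · 2/(s+3)³ = 2/(s+3)³. Then L{10·t²·e^(-3t)} = 10·2/(s+3)³ = 20/(s+3)³

Final answer: 20/(s+3)³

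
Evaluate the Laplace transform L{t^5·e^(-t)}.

L{t^n·e^(at)} = n!/(s-a)^(n+1), so L{t^5·e^(-t)} = 120/(s+1)^6

Final answer: 120/(s+1)^6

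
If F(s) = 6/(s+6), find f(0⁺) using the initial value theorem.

f(0⁺) = lim_{s→∞} s·6/(s+6) = lim_{s→∞} 6s/(s+6) = 6

Final answer: 6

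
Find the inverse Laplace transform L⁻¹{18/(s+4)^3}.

L⁻¹{n!/(s-a)^(n+1)} = t^n·e^(at) with n=2, a=-4. So L⁻¹{2/(s+4)^3} = t^2·e^(-4t), and L⁻¹{18/(s+4)^3} = (18/2)·t^2·e^(-4t) = 9·t^2·e^(-4t)

Final answer: 9·t^2·e^(-4t)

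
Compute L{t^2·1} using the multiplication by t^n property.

L{1} = 1/s. d^1/ds^1[1/s] = -1/s². d^2/ds^2[1/s] = 2/s^3. So L{t^2} = (-1)^{2}·2/s^3 = 2/s^3

Final answer: 2/s^3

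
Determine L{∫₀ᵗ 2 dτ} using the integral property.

L{∫₀ᵗ f(τ)dτ} = F(s)/s with f(t) = 2. F(s) = 2/s, so L{∫₀ᵗ 2 dτ} = (2/s)/s = 2/s². (Check: ∫₀ᵗ 2 dτ = 2t.)

Final answer: 2/s²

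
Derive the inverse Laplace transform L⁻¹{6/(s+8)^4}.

L⁻¹{n!/(s-a)^(n+1)} = t^n·e^(at), so L⁻¹{6/(s+8)^4} = t^3·e^(-8t)

Final answer: t^3·e^(-8t)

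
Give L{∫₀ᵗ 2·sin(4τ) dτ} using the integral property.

L{∫₀ᵗ f(τ)dτ} = F(s)/s with F(s) = 8/(s² + 16), so the result is (8/(s² + 16))/s = 8/(s(s² + 16))

Final answer: 8/(s(s² + 16))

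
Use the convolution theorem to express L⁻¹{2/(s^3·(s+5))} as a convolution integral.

2/(s^3·(s+5)) = (2/s^3)·(1/(s+5)) = L{t^2}·L{e^(-5t)}. So f(t) = t^2*e^(-5t) = ∫₀ᵗ τ^2·e^(-5(t-τ)) dτ

Final answer: ∫₀ᵗ τ^2·e^(-5(t-τ)) dτ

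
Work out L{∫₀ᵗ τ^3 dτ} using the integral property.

L{∫₀ᵗ f(τ)dτ} = F(s)/s with f(t) = t^3. F(s) = 6/s^4, so L{∫₀ᵗ τ^3 dτ} = (6/s^4)/s = 6/s^5. (Check: ∫₀ᵗ τ^3 dτ = t^4/4.)

Final answer: 6/s^5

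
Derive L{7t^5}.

L{t^n} = n!/s^(n+1). So L{7t^5} = 7·5!/s^6 = 840/s^6

Final answer: 840/s^6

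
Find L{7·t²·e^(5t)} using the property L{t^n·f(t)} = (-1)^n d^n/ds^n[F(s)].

L{e^(5t)} = 1/(s-5). d/ds[1/(s-5)] = -1/(s-5)². d²/ds²[1/(s-5)] = 2/(s-5)³. So L{t²·e^(5t)} = (-1)² · 2/(s-5)³ = 2/(s-5)³. Then L{7·t²·e^(5t)} = 7·2/(s-5)³ = 14/(s-5)³

Final answer: 14/(s-5)³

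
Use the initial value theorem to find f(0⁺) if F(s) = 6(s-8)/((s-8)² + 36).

f(0⁺) = lim_{s→∞} sF(s) = lim_{s→∞} 6s(s-8)/((s-8)² + 36) = 6

Final answer: 6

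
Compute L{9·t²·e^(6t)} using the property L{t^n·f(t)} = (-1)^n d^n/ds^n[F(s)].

L{e^(6t)} = 1/(s-6). d/ds[1/(s-6)] = -1/(s-6)². d²/ds²[1/(s-6)] = 2/(s-6)³. So L{t²·e^(6t)} = (-1)² · 2/(s-6)³ = 2/(s-6)³. Then L{9·t²·e^(6t)} = 9·2/(s-6)³ = 18/(s-6)³

Final answer: 18/(s-6)³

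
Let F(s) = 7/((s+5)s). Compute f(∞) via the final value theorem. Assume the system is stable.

f(∞) = lim_{s→0} sF(s) = lim_{s→0} 7/(s+5) = 7/5

Final answer: 7/5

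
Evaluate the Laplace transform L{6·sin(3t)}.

L{sin(ωt)} = ω/(s² + ω²), so L{sin(3t)} = 3/(s² + 9). Then L{6·sin(3t)} = 6·3/(s² + 9) = 18/(s² + 9)

Final answer: 18/(s² + 9)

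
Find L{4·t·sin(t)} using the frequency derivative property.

L{sin(t)} = 1/(s² + 1). By L{t·f(t)} = -F'(s): -d/ds[1/(s² + 1)] = -(1)·(-2s)/(s² + 1)² = 2s/(s² + 1)². Then L{4·t·sin(t)} = 4·2s/(s² + 1)² = 8s/(s² + 1)²

Final answer: 8s/(s² + 1)²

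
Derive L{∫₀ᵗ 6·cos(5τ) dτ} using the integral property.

L{∫₀ᵗ f(τ)dτ} = F(s)/s with F(s) = 6s/(s² + 25), so the result is (6s/(s² + 25))/s = 6/(s² + 25)

Final answer: 6/(s² + 25)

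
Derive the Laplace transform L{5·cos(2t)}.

L{cos(ωt)} = s/(s² + ω²), so L{cos(2t)} = s/(s² + 4). Then L{5·cos(2t)} = 5·s/(s² + 4) = 5s/(s² + 4)

Final answer: 5s/(s² + 4)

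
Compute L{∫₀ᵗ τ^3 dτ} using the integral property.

L{∫₀ᵗ f(τ)dτ} = F(s)/s with f(t) = t^3. F(s) = 6/s^4, so L{∫₀ᵗ τ^3 dτ} = (6/s^4)/s = 6/s^5. (Check: ∫₀ᵗ τ^3 dτ = t^4/4.)

Final answer: 6/s^5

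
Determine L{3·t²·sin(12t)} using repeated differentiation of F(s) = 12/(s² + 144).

F(s) = 12/(s² + 144). F'(s) = -24s/(s² + 144)². F''(s) = -24(144 - 3s²)/(s² + 144)³ = (72s² - 3456)/(s² + 144)³. So L{t²·sin(12t)} = (-1)² F''(s) = (72s² - 3456)/(s² + 144)³. Then L{3·t²·sin(12t)} = 3·(72s² - 3456)/(s² + 144)³ = (216s² - 10368)/(s² + 144)³

Final answer: (216s² - 10368)/(s² + 144)³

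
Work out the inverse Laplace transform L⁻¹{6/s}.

L⁻¹{c/s} = c, so L⁻¹{6/s} = 6

Final answer: 6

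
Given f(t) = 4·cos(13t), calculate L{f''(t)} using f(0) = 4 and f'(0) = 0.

F(s) = 4s/(s² + 169). L{f''(t)} = s²F(s) - sf(0) - f'(0) = 4s³/(s² + 169) - 4s = (4s³ - 4s(s² + 169))/(s² + 169) = -676s/(s² + 169)

Final answer: -676s/(s² + 169)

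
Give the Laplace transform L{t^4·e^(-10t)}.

L{t^n·e^(at)} = n!/(s-a)^(n+1), so L{t^4·e^(-10t)} = 24/(s+10)^5

Final answer: 24/(s+10)^5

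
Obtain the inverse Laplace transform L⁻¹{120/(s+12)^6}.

L⁻¹{n!/(s-a)^(n+1)} = t^n·e^(at), so L⁻¹{120/(s+12)^6} = t^5·e^(-12t)

Final answer: t^5·e^(-12t)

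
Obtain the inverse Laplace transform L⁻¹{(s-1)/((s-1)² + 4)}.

Using frequency shift, L⁻¹{(s-1)/((s-1)² + 4)} = e^t·cos(2t)

Final answer: e^t·cos(2t)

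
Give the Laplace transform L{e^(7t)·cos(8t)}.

L{e^(at)·cos(ωt)} = (s-a)/((s-a)² + ω²), so L{e^(7t)·cos(8t)} = (s-7)/((s-7)² + 64)

Final answer: (s-7)/((s-7)² + 64)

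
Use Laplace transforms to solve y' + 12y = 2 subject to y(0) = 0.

sY + 12Y = 2/s. Y = 2/(s(s+12)). Partial fractions: Y = 1/6/s - 1/6/(s+12)

Final answer: y(t) = 1/6(1 - e^(-12t))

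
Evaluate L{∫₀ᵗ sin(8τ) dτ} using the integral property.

L{∫₀ᵗ f(τ)dτ} = F(s)/s with F(s) = 8/(s² + 64), so the result is (8/(s² + 64))/s = 8/(s(s² + 64))

Final answer: 8/(s(s² + 64))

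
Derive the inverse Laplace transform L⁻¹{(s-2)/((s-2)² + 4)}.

Using frequency shift, L⁻¹{(s-2)/((s-2)² + 4)} = e^(2t)·cos(2t)

Final answer: e^(2t)·cos(2t)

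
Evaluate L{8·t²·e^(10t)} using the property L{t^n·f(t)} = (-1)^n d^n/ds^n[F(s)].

L{e^(10t)} = 1/(s-10). d/ds[1/(s-10)] = -1/(s-10)². d²/ds²[1/(s-10)] = 2/(s-10)³. So L{t²·e^(10t)} = (-1)² · 2/(s-10)³ = 2/(s-10)³. Then L{8·t²·e^(10t)} = 8·2/(s-10)³ = 16/(s-10)³

Final answer: 16/(s-10)³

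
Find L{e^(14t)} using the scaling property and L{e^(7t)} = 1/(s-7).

Using L{f(at)} = (1/a)F(s/a) with a=2 and f(t) = e^(7t): L{e^(14t)} = (1/2) · 1/((s/2)-7) = (1/2) · 2/(s-14) = 1/(s-14)

Final answer: 1/(s-14)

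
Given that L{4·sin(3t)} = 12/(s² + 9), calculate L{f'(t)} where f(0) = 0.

L{f'(t)} = s·F(s) - f(0) = s·12/(s² + 9) - 0 = 12s/(s² + 9)

Final answer: 12s/(s² + 9)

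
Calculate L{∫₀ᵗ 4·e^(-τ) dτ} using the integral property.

L{∫₀ᵗ f(τ)dτ} = F(s)/s with F(s) = 4/(s+1), so L{∫₀ᵗ 4·e^(-τ) dτ} = 4/(s(s+1))

Final answer: 4/(s(s+1))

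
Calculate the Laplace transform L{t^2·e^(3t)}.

L{t^n·e^(at)} = n!/(s-a)^(n+1), so L{t^2·e^(3t)} = 2/(s-3)^3

Final answer: 2/(s-3)^3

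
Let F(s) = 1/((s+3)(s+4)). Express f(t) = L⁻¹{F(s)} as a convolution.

1/((s+3)(s+4)) = (1/(s+3))·(1/(s+4)) = L{e^(-3t)}·L{e^(-4t)}. So f(t) = e^(-3t)*e^(-4t) = ∫₀ᵗ e^(-3τ)·e^(-4(t-τ)) dτ

Final answer: ∫₀ᵗ e^(-3τ)·e^(-4(t-τ)) dτ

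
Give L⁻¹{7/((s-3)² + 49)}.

Form: b/((s-a)² + b²) → e^(at)sin(bt). With a=3, b=7

Final answer: e^(3t)·sin(7t)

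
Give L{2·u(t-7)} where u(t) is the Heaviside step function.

L{u(t-a)} = e^(-as)/s. Here a=7, so L{u(t-7)} = e^(-7s)/s, and L{2·u(t-7)} = 2·e^(-7s)/s

Final answer: 2·e^(-7s)/s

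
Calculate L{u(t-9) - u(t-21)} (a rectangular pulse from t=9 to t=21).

L{u(t-a)} = e^(-as)/s. L{u(t-9) - u(t-21)} = (e^(-9s) - e^(-21s))/s

Final answer: (e^(-9s) - e^(-21s))/s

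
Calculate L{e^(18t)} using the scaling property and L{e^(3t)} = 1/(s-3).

Using L{f(at)} = (1/a)F(s/a) with a=6 and f(t) = e^(3t): L{e^(18t)} = (1/6) · 1/((s/6)-3) = (1/6) · 6/(s-18) = 1/(s-18)

Final answer: 1/(s-18)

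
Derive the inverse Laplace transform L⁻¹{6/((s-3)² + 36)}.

Using frequency shift, L⁻¹{6/((s-3)² + 36)} = e^(3t)·sin(6t)

Final answer: e^(3t)·sin(6t)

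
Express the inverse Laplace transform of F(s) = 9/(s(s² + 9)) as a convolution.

9/(s(s² + 9)) = (1/s)·(9/(s² + 9)) = L{1}·L{3·sin(3t)}. So f(t) = 1*(3·sin(3t)) = ∫₀ᵗ 3·sin(3τ) dτ

Final answer: ∫₀ᵗ 3·sin(3τ) dτ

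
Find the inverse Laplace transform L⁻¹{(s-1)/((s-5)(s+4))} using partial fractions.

Using partial fractions, f(t) = (4e^(5t) + 5e^(-4t))/9

Final answer: (4e^(5t) + 5e^(-4t))/9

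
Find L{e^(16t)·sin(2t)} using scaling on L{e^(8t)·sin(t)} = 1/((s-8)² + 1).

Scaling with a=2: L{e^(16t)·sin(2t)} = (1/2) · 1/((s/2-8)² + 1). Simplifying: 2/((s-16)² + 4)

Final answer: 2/((s-16)² + 4)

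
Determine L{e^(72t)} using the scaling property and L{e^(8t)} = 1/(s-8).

Using L{f(at)} = (1/a)F(s/a) with a=9 and f(t) = e^(8t): L{e^(72t)} = (1/9) · 1/((s/9)-8) = (1/9) · 9/(s-72) = 1/(s-72)

Final answer: 1/(s-72)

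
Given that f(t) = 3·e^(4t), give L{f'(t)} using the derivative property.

f(0) = 3, F(s) = 3/(s-4). L{f'(t)} = s·F(s) - f(0) = 3s/(s-4) - 3 = (3s - 3(s-4))/(s-4) = 12/(s-4)

Final answer: 12/(s-4)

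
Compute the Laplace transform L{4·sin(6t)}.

L{sin(ωt)} = ω/(s² + ω²), so L{sin(6t)} = 6/(s² + 36). Then L{4·sin(6t)} = 4·6/(s² + 36) = 24/(s² + 36)

Final answer: 24/(s² + 36)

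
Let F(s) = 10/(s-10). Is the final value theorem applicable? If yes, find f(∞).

sF(s) = 10s/(s-10) has a pole at s = 10 in the right half-plane. Theorem does NOT apply (unstable system; f(t) = 10·e^(10t) grows without bound).

Final answer: Not applicable (unstable)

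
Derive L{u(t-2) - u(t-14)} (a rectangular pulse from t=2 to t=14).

L{u(t-a)} = e^(-as)/s. L{u(t-2) - u(t-14)} = (e^(-2s) - e^(-14s))/s

Final answer: (e^(-2s) - e^(-14s))/s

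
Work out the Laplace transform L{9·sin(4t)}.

L{sin(ωt)} = ω/(s² + ω²), so L{sin(4t)} = 4/(s² + 16). Then L{9·sin(4t)} = 9·4/(s² + 16) = 36/(s² + 16)

Final answer: 36/(s² + 16)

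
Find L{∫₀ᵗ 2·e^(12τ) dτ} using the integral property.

L{∫₀ᵗ f(τ)dτ} = F(s)/s with F(s) = 2/(s-12), so L{∫₀ᵗ 2·e^(12τ) dτ} = 2/(s(s-12))

Final answer: 2/(s(s-12))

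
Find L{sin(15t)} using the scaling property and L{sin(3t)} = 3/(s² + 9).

Using L{f(at)} = (1/a)F(s/a) with a=5: L{sin(15t)} = (1/5) · 3/((s/5)² + 9) = (1/5) · 3·25/(s² + 225) = 15/(s² + 225)

Final answer: 15/(s² + 225)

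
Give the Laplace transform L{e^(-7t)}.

L{e^(at)} = 1/(s-a), so L{e^(-7t)} = 1/(s+7)

Final answer: 1/(s+7)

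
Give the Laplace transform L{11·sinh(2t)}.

L{sinh(ωt)} = ω/(s² - ω²), so L{sinh(2t)} = 2/(s² - 4). Then L{11·sinh(2t)} = 11·2/(s² - 4) = 22/(s² - 4)

Final answer: 22/(s² - 4)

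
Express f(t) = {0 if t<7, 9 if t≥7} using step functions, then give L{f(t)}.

f(t) = 9·u(t-7). L{u(t-7)} = e^(-7s)/s, so L{f(t)} = 9·e^(-7s)/s

Final answer: 9·e^(-7s)/s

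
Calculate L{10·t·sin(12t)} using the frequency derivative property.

L{sin(12t)} = 12/(s² + 144). By L{t·f(t)} = -F'(s): -d/ds[12/(s² + 144)] = -(12)·(-2s)/(s² + 144)² = 24s/(s² + 144)². Then L{10·t·sin(12t)} = 10·24s/(s² + 144)² = 240s/(s² + 144)²

Final answer: 240s/(s² + 144)²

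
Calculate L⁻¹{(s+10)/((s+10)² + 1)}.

Using frequency shift: L⁻¹{(s-a)/((s-a)² + b²)} = e^(at)cos(bt). Here a=-10, b=1

Final answer: e^(-10t)·cos(t)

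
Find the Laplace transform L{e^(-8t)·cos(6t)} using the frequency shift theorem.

Frequency shift: L{e^(at)f(t)} = F(s-a). L{e^(-8t)·cos(6t)} = (s+8)/((s+8)² + 36)

Final answer: (s+8)/((s+8)² + 36)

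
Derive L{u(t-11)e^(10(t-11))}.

u(t-a)f(t-a) with f(t)=e^(10t). L{e^(10t)} = 1/(s-10). By time shift: e^(-11s)/(s-10)

Final answer: e^(-11s)/(s-10)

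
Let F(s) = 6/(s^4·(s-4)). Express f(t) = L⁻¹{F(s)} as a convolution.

6/(s^4·(s-4)) = (6/s^4)·(1/(s-4)) = L{t^3}·L{e^(4t)}. So f(t) = t^3*e^(4t) = ∫₀ᵗ τ^3·e^(4(t-τ)) dτ

Final answer: ∫₀ᵗ τ^3·e^(4(t-τ)) dτ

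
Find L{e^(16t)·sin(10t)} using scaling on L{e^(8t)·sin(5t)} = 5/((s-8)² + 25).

Scaling with a=2: L{e^(16t)·sin(10t)} = (1/2) · 5/((s/2-8)² + 25). Simplifying: 10/((s-16)² + 100)

Final answer: 10/((s-16)² + 100)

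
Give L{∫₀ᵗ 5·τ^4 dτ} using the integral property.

L{∫₀ᵗ f(τ)dτ} = F(s)/s with f(t) = 5t^4. F(s) = 120/s^5, so L{∫₀ᵗ 5·τ^4 dτ} = (120/s^5)/s = 120/s^6. (Check: ∫₀ᵗ 5·τ^4 dτ = 5t^5/5.)

Final answer: 120/s^6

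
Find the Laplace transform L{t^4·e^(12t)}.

L{t^n·e^(at)} = n!/(s-a)^(n+1), so L{t^4·e^(12t)} = 24/(s-12)^5

Final answer: 24/(s-12)^5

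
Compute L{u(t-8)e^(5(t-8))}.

u(t-a)f(t-a) with f(t)=e^(5t). L{e^(5t)} = 1/(s-5). By time shift: e^(-8s)/(s-5)

Final answer: e^(-8s)/(s-5)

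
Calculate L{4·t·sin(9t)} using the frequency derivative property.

L{sin(9t)} = 9/(s² + 81). By L{t·f(t)} = -F'(s): -d/ds[9/(s² + 81)] = -(9)·(-2s)/(s² + 81)² = 18s/(s² + 81)². Then L{4·t·sin(9t)} = 4·18s/(s² + 81)² = 72s/(s² + 81)²

Final answer: 72s/(s² + 81)²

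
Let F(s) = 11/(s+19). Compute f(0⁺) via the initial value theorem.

f(0⁺) = lim_{s→∞} s·11/(s+19) = lim_{s→∞} 11s/(s+19) = 11

Final answer: 11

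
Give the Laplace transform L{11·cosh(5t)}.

L{cosh(ωt)} = s/(s² - ω²), so L{cosh(5t)} = s/(s² - 25). Then L{11·cosh(5t)} = 11·s/(s² - 25) = 11s/(s² - 25)

Final answer: 11s/(s² - 25)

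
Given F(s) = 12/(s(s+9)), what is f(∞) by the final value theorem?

f(∞) = lim_{s→0} s·12/(s(s+9)) = lim_{s→0} 12/(s+9) = 12/9 = 4/3

Final answer: 4/3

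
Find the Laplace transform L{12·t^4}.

L{t^n} = n!/s^(n+1), so L{t^4} = 24/s^5. Then L{12·t^4} = 12·24/s^5 = 288/s^5

Final answer: 288/s^5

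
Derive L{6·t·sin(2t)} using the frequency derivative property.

L{sin(2t)} = 2/(s² + 4). By L{t·f(t)} = -F'(s): -d/ds[2/(s² + 4)] = -(2)·(-2s)/(s² + 4)² = 4s/(s² + 4)². Then L{6·t·sin(2t)} = 6·4s/(s² + 4)² = 24s/(s² + 4)²

Final answer: 24s/(s² + 4)²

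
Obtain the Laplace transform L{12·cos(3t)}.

L{cos(ωt)} = s/(s² + ω²), so L{cos(3t)} = s/(s² + 9). Then L{12·cos(3t)} = 12·s/(s² + 9) = 12s/(s² + 9)

Final answer: 12s/(s² + 9)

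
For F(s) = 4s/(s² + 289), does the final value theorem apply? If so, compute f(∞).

The final value theorem requires all poles of sF(s) in the left half-plane. sF(s) = 4s²/(s² + 289) has poles at s = ±17i (imaginary axis). Theorem does NOT apply (oscillatory system).

Final answer: Not applicable (oscillatory)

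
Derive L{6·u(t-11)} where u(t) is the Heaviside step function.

L{u(t-a)} = e^(-as)/s. Here a=11, so L{u(t-11)} = e^(-11s)/s, and L{6·u(t-11)} = 6·e^(-11s)/s

Final answer: 6·e^(-11s)/s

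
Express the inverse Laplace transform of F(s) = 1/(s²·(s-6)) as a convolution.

1/(s²·(s-6)) = (1/s^2)·(1/(s-6)) = L{t}·L{e^(6t)}. So f(t) = t*e^(6t) = ∫₀ᵗ τ·e^(6(t-τ)) dτ

Final answer: ∫₀ᵗ τ·e^(6(t-τ)) dτ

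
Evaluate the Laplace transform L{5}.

L{5} = 5 · L{1} = 5/s

Final answer: 5/s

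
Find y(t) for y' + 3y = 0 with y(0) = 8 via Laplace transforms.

L{y'} + 3L{y} = 0. sY - 8 + 3Y = 0. Y(s+3) = 8. Y = 8/(s+3)

Final answer: y(t) = 8e^(-3t)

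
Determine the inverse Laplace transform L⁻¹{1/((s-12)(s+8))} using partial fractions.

Decompose: A/(s-12) + B/(s+8). A = 1/20, B = -1/20. f(t) = (e^(12t) - e^(-8t))/20

Final answer: (e^(12t) - e^(-8t))/20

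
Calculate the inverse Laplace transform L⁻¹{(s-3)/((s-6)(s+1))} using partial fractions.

Using partial fractions, f(t) = (3e^(6t) + 4e^(-t))/7

Final answer: (3e^(6t) + 4e^(-t))/7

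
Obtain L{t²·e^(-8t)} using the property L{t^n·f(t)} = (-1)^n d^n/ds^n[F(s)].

L{e^(-8t)} = 1/(s+8). d/ds[1/(s+8)] = -1/(s+8)². d²/ds²[1/(s+8)] = 2/(s+8)³. So L{t²·e^(-8t)} = (-1)² · 2/(s+8)³ = 2/(s+8)³

Final answer: 2/(s+8)³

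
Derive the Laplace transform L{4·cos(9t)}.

L{cos(ωt)} = s/(s² + ω²), so L{cos(9t)} = s/(s² + 81). Then L{4·cos(9t)} = 4·s/(s² + 81) = 4s/(s² + 81)

Final answer: 4s/(s² + 81)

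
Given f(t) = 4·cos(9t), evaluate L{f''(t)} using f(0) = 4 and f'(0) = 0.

F(s) = 4s/(s² + 81). L{f''(t)} = s²F(s) - sf(0) - f'(0) = 4s³/(s² + 81) - 4s = (4s³ - 4s(s² + 81))/(s² + 81) = -324s/(s² + 81)

Final answer: -324s/(s² + 81)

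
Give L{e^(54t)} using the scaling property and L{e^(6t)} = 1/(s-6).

Using L{f(at)} = (1/a)F(s/a) with a=9 and f(t) = e^(6t): L{e^(54t)} = (1/9) · 1/((s/9)-6) = (1/9) · 9/(s-54) = 1/(s-54)

Final answer: 1/(s-54)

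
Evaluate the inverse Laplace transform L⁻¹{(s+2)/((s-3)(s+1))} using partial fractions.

Using partial fractions, f(t) = (5e^(3t) - e^(-t))/4

Final answer: (5e^(3t) - e^(-t))/4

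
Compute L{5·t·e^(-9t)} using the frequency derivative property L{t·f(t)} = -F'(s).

L{e^(-9t)} = 1/(s+9). By frequency derivative: L{t·e^(-9t)} = -d/ds[1/(s+9)] = -(-1)/(s+9)² = 1/(s+9)². Then L{5·t·e^(-9t)} = 5·1/(s+9)² = 5/(s+9)²

Final answer: 5/(s+9)²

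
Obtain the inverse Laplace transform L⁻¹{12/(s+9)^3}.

L⁻¹{n!/(s-a)^(n+1)} = t^n·e^(at) with n=2, a=-9. So L⁻¹{2/(s+9)^3} = t^2·e^(-9t), and L⁻¹{12/(s+9)^3} = (12/2)·t^2·e^(-9t) = 6·t^2·e^(-9t)

Final answer: 6·t^2·e^(-9t)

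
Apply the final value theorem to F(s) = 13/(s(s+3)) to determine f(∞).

f(∞) = lim_{s→0} s·13/(s(s+3)) = lim_{s→0} 13/(s+3) = 13/3 = 13/3

Final answer: 13/3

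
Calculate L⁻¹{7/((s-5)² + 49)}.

Form: b/((s-a)² + b²) → e^(at)sin(bt). With a=5, b=7

Final answer: e^(5t)·sin(7t)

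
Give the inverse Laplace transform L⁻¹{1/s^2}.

L⁻¹{n!/s^(n+1)} = t^n with n=1. So L⁻¹{1/s^2} = t

Final answer: t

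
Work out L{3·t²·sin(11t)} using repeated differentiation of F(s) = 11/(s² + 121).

F(s) = 11/(s² + 121). F'(s) = -22s/(s² + 121)². F''(s) = -22(121 - 3s²)/(s² + 121)³ = (66s² - 2662)/(s² + 121)³. So L{t²·sin(11t)} = (-1)² F''(s) = (66s² - 2662)/(s² + 121)³. Then L{3·t²·sin(11t)} = 3·(66s² - 2662)/(s² + 121)³ = (198s² - 7986)/(s² + 121)³

Final answer: (198s² - 7986)/(s² + 121)³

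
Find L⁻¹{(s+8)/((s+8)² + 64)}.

Using frequency shift: L⁻¹{(s-a)/((s-a)² + b²)} = e^(at)cos(bt). Here a=-8, b=8

Final answer: e^(-8t)·cos(8t)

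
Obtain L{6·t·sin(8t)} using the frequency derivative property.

L{sin(8t)} = 8/(s² + 64). By L{t·f(t)} = -F'(s): -d/ds[8/(s² + 64)] = -(8)·(-2s)/(s² + 64)² = 16s/(s² + 64)². Then L{6·t·sin(8t)} = 6·16s/(s² + 64)² = 96s/(s² + 64)²

Final answer: 96s/(s² + 64)²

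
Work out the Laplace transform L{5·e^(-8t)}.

L{e^(at)} = 1/(s-a), so L{e^(-8t)} = 1/(s+8). Then L{5·e^(-8t)} = 5/(s+8)

Final answer: 5/(s+8)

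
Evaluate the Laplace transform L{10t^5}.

L{10t^5} = 10 · L{t^5} = 10 · 120/s^6 = 1200/s^6

Final answer: 1200/s^6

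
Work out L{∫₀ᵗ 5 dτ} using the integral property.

L{∫₀ᵗ f(τ)dτ} = F(s)/s with f(t) = 5. F(s) = 5/s, so L{∫₀ᵗ 5 dτ} = (5/s)/s = 5/s². (Check: ∫₀ᵗ 5 dτ = 5t.)

Final answer: 5/s²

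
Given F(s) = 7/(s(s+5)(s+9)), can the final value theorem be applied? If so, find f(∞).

Poles of sF(s) = 7/((s+5)(s+9)) are at s = -5 and s = -9, both in the left half-plane. Theorem applies. f(∞) = lim_{s→0} sF(s) = 7/(5·9) = 7/45

Final answer: 7/45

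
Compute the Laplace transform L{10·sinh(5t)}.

L{sinh(ωt)} = ω/(s² - ω²), so L{sinh(5t)} = 5/(s² - 25). Then L{10·sinh(5t)} = 10·5/(s² - 25) = 50/(s² - 25)

Final answer: 50/(s² - 25)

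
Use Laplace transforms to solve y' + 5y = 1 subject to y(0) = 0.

sY + 5Y = 1/s. Y = 1/(s(s+5)). Partial fractions: Y = 1/5/s - 1/5/(s+5)

Final answer: y(t) = 1/5(1 - e^(-5t))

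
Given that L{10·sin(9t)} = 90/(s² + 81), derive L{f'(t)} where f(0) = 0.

L{f'(t)} = s·F(s) - f(0) = s·90/(s² + 81) - 0 = 90s/(s² + 81)

Final answer: 90s/(s² + 81)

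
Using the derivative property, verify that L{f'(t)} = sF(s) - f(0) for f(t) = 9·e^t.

f'(t) = 9e^t. Direct: L{f'(t)} = 9/(s-1). Property: s·9/(s-1) - 9 = (9s - 9(s-1))/(s-1) = 9/(s-1). ✓

Final answer: 9/(s-1)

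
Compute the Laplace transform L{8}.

L{8} = 8 · L{1} = 8/s

Final answer: 8/s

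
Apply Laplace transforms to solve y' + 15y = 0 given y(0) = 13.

L{y'} + 15L{y} = 0. sY - 13 + 15Y = 0. Y(s+15) = 13. Y = 13/(s+15)

Final answer: y(t) = 13e^(-15t)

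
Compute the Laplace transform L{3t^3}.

L{3t^3} = 3 · L{t^3} = 3 · 6/s^4 = 18/s^4

Final answer: 18/s^4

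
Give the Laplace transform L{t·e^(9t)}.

L{t^n·e^(at)} = n!/(s-a)^(n+1), so L{t·e^(9t)} = 1/(s-9)^2

Final answer: 1/(s-9)^2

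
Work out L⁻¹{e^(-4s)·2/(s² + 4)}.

L⁻¹{2/(s² + 4)} = sin(2t). By the time shift theorem, L⁻¹{e^(-as)F(s)} = u(t-a)f(t-a) with a=4, so L⁻¹{e^(-4s)·2/(s² + 4)} = u(t-4)·sin(2(t-4))

Final answer: u(t-4)·sin(2(t-4))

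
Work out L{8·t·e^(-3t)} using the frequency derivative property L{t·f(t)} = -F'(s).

L{e^(-3t)} = 1/(s+3). By frequency derivative: L{t·e^(-3t)} = -d/ds[1/(s+3)] = -(-1)/(s+3)² = 1/(s+3)². Then L{8·t·e^(-3t)} = 8·1/(s+3)² = 8/(s+3)²

Final answer: 8/(s+3)²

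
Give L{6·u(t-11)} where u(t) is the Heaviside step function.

L{u(t-a)} = e^(-as)/s. Here a=11, so L{u(t-11)} = e^(-11s)/s, and L{6·u(t-11)} = 6·e^(-11s)/s

Final answer: 6·e^(-11s)/s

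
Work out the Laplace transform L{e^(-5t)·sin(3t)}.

L{e^(at)·sin(ωt)} = ω/((s-a)² + ω²), so L{e^(-5t)·sin(3t)} = 3/((s+5)² + 9)

Final answer: 3/((s+5)² + 9)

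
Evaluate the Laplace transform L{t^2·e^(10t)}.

L{t^n·e^(at)} = n!/(s-a)^(n+1), so L{t^2·e^(10t)} = 2/(s-10)^3

Final answer: 2/(s-10)^3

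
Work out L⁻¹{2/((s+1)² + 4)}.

Form: b/((s-a)² + b²) → e^(at)sin(bt). With a=-1, b=2

Final answer: e^(-t)·sin(2t)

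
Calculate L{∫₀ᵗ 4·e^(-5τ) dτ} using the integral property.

L{∫₀ᵗ f(τ)dτ} = F(s)/s with F(s) = 4/(s+5), so L{∫₀ᵗ 4·e^(-5τ) dτ} = 4/(s(s+5))

Final answer: 4/(s(s+5))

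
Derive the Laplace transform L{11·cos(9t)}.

L{cos(ωt)} = s/(s² + ω²), so L{cos(9t)} = s/(s² + 81). Then L{11·cos(9t)} = 11·s/(s² + 81) = 11s/(s² + 81)

Final answer: 11s/(s² + 81)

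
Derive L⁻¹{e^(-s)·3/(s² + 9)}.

L⁻¹{3/(s² + 9)} = sin(3t). By the time shift theorem, L⁻¹{e^(-as)F(s)} = u(t-a)f(t-a) with a=1, so L⁻¹{e^(-s)·3/(s² + 9)} = u(t-1)·sin(3(t-1))

Final answer: u(t-1)·sin(3(t-1))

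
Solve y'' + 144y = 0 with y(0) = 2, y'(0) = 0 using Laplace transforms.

L{y''} + 144L{y} = 0. s²Y - 2s - 0 + 144Y = 0. Y(s² + 144) = 2s. Y = (2s)/(s² + 144). Inverting: y(t) = 2cos(12t)

Final answer: y(t) = 2cos(12t)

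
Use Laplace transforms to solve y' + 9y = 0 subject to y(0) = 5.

L{y'} + 9L{y} = 0. sY - 5 + 9Y = 0. Y(s+9) = 5. Y = 5/(s+9)

Final answer: y(t) = 5e^(-9t)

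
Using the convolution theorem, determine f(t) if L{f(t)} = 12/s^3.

12/s^3 = (12/s)·(1/s^2) = L{12}·L{t}. By convolution, f(t) = 12*t = ∫₀ᵗ 12·τ dτ = 12·t²/2

Final answer: 12·t²/2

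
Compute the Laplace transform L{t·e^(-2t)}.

L{t^n·e^(at)} = n!/(s-a)^(n+1), so L{t·e^(-2t)} = 1/(s+2)^2

Final answer: 1/(s+2)^2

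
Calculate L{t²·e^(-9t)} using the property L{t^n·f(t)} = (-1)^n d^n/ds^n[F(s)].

L{e^(-9t)} = 1/(s+9). d/ds[1/(s+9)] = -1/(s+9)². d²/ds²[1/(s+9)] = 2/(s+9)³. So L{t²·e^(-9t)} = (-1)² · 2/(s+9)³ = 2/(s+9)³

Final answer: 2/(s+9)³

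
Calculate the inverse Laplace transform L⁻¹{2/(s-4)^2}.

L⁻¹{n!/(s-a)^(n+1)} = t^n·e^(at) with n=1, a=4. So L⁻¹{1/(s-4)^2} = t·e^(4t), and L⁻¹{2/(s-4)^2} = (2/1)·t·e^(4t) = 2·t·e^(4t)

Final answer: 2·t·e^(4t)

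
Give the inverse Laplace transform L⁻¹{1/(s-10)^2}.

L⁻¹{n!/(s-a)^(n+1)} = t^n·e^(at), so L⁻¹{1/(s-10)^2} = t·e^(10t)

Final answer: t·e^(10t)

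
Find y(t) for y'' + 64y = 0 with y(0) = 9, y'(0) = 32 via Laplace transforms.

L{y''} + 64L{y} = 0. s²Y - 9s - 32 + 64Y = 0. Y(s² + 64) = 9s + 32. Y = (9s + 32)/(s² + 64). Inverting: y(t) = 9cos(8t) + 4sin(8t)

Final answer: y(t) = 9cos(8t) + 4sin(8t)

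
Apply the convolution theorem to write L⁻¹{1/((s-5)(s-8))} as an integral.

1/((s-5)(s-8)) = (1/(s-5))·(1/(s-8)) = L{e^(5t)}·L{e^(8t)}. So f(t) = e^(5t)*e^(8t) = ∫₀ᵗ e^(5τ)·e^(8(t-τ)) dτ

Final answer: ∫₀ᵗ e^(5τ)·e^(8(t-τ)) dτ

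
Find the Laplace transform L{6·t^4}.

L{t^n} = n!/s^(n+1), so L{t^4} = 24/s^5. Then L{6·t^4} = 6·24/s^5 = 144/s^5

Final answer: 144/s^5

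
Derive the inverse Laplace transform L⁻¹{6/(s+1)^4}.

L⁻¹{n!/(s-a)^(n+1)} = t^n·e^(at), so L⁻¹{6/(s+1)^4} = t^3·e^(-t)

Final answer: t^3·e^(-t)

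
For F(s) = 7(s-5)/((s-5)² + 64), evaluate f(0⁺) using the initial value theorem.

f(0⁺) = lim_{s→∞} sF(s) = lim_{s→∞} 7s(s-5)/((s-5)² + 64) = 7

Final answer: 7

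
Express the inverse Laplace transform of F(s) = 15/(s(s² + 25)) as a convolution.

15/(s(s² + 25)) = (1/s)·(15/(s² + 25)) = L{1}·L{3·sin(5t)}. So f(t) = 1*(3·sin(5t)) = ∫₀ᵗ 3·sin(5τ) dτ

Final answer: ∫₀ᵗ 3·sin(5τ) dτ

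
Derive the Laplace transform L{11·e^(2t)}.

L{e^(at)} = 1/(s-a), so L{e^(2t)} = 1/(s-2). Then L{11·e^(2t)} = 11/(s-2)

Final answer: 11/(s-2)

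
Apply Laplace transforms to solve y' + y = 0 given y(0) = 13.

L{y'} + L{y} = 0. sY - 13 + Y = 0. Y(s+1) = 13. Y = 13/(s+1)

Final answer: y(t) = 13e^(-t)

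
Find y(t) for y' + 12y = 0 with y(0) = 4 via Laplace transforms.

L{y'} + 12L{y} = 0. sY - 4 + 12Y = 0. Y(s+12) = 4. Y = 4/(s+12)

Final answer: y(t) = 4e^(-12t)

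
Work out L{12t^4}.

L{t^n} = n!/s^(n+1). So L{12t^4} = 12·4!/s^5 = 288/s^5

Final answer: 288/s^5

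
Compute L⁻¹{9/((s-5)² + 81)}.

Form: b/((s-a)² + b²) → e^(at)sin(bt). With a=5, b=9

Final answer: e^(5t)·sin(9t)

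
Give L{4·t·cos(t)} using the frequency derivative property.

L{cos(t)} = s/(s² + 1). Derivative: d/ds[s/(s² + 1)] = [(s² + 1) - s·2s]/(s² + 1)² = (1 - s²)/(s² + 1)². So L{t·cos(t)} = -F'(s) = (s² - 1)/(s² + 1)². Then L{4·t·cos(t)} = 4·(s² - 1)/(s² + 1)²

Final answer: 4·(s² - 1)/(s² + 1)²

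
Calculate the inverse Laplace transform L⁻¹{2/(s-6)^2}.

L⁻¹{n!/(s-a)^(n+1)} = t^n·e^(at) with n=1, a=6. So L⁻¹{1/(s-6)^2} = t·e^(6t), and L⁻¹{2/(s-6)^2} = (2/1)·t·e^(6t) = 2·t·e^(6t)

Final answer: 2·t·e^(6t)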